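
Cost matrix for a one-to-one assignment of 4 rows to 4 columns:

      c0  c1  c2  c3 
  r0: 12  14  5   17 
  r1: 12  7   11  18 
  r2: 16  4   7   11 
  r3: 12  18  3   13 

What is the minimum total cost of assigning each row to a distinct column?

Minimum assignment cost: 33

optimal assignment: row0→col0 (cost 12), row1→col1 (cost 7), row2→col3 (cost 11), row3→col2 (cost 3)
total = 12 + 7 + 11 + 3 = 33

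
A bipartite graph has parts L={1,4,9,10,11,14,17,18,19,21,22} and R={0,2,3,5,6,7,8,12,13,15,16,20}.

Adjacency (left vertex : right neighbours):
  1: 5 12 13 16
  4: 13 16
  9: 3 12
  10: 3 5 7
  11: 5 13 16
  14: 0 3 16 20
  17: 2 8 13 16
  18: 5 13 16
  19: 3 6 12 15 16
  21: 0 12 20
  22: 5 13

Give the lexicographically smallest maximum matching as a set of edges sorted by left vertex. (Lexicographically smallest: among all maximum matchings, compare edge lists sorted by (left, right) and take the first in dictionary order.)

|M| = 10 (so the lex-smallest maximum matching has 10 edges)
process left vertices in ascending order; for each, take the smallest-labelled available neighbour that still permits 10 edges overall, or leave it unmatched if none does
lex-smallest matching: {1-12, 4-13, 9-3, 10-7, 11-5, 14-0, 17-2, 18-16, 19-6, 21-20}

Lex-smallest maximum matching: {(1,12), (4,13), (9,3), (10,7), (11,5), (14,0), (17,2), (18,16), (19,6), (21,20)}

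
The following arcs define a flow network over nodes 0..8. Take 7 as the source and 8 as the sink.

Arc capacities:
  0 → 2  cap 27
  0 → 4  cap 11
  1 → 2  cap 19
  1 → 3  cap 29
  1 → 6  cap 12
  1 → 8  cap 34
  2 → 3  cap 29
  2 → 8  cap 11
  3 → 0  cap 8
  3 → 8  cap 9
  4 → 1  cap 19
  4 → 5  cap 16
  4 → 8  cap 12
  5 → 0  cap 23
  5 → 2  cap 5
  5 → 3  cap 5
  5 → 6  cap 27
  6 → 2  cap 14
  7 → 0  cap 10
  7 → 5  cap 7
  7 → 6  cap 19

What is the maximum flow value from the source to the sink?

augment #1: 7→0→2→8 bottleneck 10, total now 10
augment #2: 7→5→2→8 bottleneck 1, total now 11
augment #3: 7→5→3→8 bottleneck 5, total now 16
augment #4: 7→5→0→4→8 bottleneck 1, total now 17
augment #5: 7→6→2→3→8 bottleneck 4, total now 21
augment #6: 7→6→2→0→4→8 bottleneck 10, total now 31

Maximum flow value: 31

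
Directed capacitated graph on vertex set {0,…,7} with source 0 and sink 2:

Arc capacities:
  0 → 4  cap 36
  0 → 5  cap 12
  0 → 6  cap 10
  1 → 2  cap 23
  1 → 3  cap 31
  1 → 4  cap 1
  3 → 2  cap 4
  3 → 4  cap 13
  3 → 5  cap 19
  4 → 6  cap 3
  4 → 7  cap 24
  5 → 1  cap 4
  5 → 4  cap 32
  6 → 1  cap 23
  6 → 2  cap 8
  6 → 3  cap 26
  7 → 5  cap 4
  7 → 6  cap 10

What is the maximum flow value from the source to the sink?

Maximum flow value: 27

augment #1: 0→6→2 bottleneck 8, total now 8
augment #2: 0→5→1→2 bottleneck 4, total now 12
augment #3: 0→6→1→2 bottleneck 2, total now 14
augment #4: 0→4→6→1→2 bottleneck 3, total now 17
augment #5: 0→4→7→6→1→2 bottleneck 10, total now 27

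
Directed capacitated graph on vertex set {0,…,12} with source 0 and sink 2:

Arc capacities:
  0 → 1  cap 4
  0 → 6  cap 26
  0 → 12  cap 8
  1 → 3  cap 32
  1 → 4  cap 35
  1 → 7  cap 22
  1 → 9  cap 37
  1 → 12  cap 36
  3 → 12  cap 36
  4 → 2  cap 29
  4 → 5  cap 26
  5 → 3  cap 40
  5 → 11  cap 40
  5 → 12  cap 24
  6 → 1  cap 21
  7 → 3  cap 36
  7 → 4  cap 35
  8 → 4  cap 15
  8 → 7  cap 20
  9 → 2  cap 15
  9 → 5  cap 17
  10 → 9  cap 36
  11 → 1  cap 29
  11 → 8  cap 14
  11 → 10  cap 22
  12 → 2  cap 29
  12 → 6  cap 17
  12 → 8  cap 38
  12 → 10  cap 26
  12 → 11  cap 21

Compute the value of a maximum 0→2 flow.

augment #1: 0→12→2 bottleneck 8, total now 8
augment #2: 0→1→4→2 bottleneck 4, total now 12
augment #3: 0→6→1→4→2 bottleneck 21, total now 33

Maximum flow value: 33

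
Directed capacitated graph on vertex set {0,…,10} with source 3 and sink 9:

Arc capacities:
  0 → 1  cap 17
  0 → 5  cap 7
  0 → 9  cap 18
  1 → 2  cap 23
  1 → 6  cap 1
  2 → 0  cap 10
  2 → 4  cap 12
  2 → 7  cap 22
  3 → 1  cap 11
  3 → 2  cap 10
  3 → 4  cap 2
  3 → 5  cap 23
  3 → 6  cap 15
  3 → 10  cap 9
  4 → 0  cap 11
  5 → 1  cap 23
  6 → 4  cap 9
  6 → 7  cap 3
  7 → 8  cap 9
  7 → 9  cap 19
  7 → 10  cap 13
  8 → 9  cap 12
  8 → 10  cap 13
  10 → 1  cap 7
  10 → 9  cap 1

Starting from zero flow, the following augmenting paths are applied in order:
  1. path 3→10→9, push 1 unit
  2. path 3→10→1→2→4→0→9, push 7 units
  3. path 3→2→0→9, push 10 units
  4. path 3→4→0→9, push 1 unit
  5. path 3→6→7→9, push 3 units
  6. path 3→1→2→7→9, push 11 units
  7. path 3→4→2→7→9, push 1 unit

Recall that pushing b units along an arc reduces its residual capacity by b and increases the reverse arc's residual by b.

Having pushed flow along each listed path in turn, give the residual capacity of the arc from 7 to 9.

after path 1 (3→10→9, push 1): res(7,9)=19
after path 2 (3→10→1→2→4→0→9, push 7): res(7,9)=19
after path 3 (3→2→0→9, push 10): res(7,9)=19
after path 4 (3→4→0→9, push 1): res(7,9)=19
after path 5 (3→6→7→9, push 3): res(7,9)=16
after path 6 (3→1→2→7→9, push 11): res(7,9)=5
after path 7 (3→4→2→7→9, push 1): res(7,9)=4

Residual capacity of (7,9): 4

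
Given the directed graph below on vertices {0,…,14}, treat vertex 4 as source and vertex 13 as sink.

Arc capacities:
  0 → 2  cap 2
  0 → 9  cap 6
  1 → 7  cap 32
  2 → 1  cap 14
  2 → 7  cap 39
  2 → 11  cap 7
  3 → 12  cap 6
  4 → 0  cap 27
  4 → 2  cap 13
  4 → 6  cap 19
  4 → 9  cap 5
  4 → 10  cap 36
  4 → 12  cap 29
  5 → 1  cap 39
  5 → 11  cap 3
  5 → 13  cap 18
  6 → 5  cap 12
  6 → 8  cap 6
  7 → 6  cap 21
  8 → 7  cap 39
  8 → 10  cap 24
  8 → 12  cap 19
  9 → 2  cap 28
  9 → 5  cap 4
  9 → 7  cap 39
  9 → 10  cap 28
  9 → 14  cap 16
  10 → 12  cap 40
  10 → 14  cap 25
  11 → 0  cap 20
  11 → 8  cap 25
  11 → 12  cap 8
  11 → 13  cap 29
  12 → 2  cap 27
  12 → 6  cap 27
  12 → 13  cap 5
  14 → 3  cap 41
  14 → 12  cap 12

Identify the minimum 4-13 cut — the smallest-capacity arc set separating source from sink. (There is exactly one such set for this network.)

augment #1: 4→12→13 push 5
augment #2: 4→2→11→13 push 7
augment #3: 4→6→5→13 push 12
augment #4: 4→9→5→13 push 4
max flow = 28; residual-reachable set from 4 gives S-side
cut edges (S→T): {(2,11), (6,5), (9,5), (12,13)} total cap 28

Min-cut arcs: {(2,11), (6,5), (9,5), (12,13)} (total capacity 28)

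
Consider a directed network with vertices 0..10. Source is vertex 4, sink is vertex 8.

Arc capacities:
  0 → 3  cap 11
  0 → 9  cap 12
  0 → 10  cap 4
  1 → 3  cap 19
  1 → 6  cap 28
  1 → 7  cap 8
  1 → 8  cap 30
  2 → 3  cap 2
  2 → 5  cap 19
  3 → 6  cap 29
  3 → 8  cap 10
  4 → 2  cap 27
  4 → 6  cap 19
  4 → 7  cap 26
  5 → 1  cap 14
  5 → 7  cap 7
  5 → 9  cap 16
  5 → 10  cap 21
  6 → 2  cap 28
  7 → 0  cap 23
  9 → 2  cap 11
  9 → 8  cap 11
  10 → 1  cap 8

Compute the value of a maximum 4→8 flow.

augment #1: 4→2→3→8 bottleneck 2, total now 2
augment #2: 4→2→5→1→8 bottleneck 14, total now 16
augment #3: 4→2→5→9→8 bottleneck 5, total now 21
augment #4: 4→7→0→3→8 bottleneck 8, total now 29
augment #5: 4→7→0→9→8 bottleneck 6, total now 35
augment #6: 4→7→0→10→1→8 bottleneck 4, total now 39
augment #7: 4→7→0→9→5→10→1→8 bottleneck 4, total now 43

Maximum flow value: 43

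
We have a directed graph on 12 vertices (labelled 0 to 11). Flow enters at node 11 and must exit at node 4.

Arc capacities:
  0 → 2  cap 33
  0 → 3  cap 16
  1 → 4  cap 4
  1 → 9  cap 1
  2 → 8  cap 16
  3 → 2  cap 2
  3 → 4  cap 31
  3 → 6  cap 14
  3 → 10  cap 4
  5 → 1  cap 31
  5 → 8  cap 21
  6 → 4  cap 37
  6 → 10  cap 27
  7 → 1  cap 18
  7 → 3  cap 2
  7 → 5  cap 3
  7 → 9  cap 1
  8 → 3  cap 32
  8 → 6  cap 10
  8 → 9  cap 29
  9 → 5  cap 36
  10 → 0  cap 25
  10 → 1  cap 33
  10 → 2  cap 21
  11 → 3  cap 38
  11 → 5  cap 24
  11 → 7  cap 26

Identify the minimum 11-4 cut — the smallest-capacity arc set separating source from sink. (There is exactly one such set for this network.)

augment #1: 11→3→4 push 31
augment #2: 11→3→6→4 push 7
augment #3: 11→5→1→4 push 4
augment #4: 11→5→8→6→4 push 10
augment #5: 11→7→3→6→4 push 2
augment #6: 11→5→8→3→6→4 push 5
max flow = 59; residual-reachable set from 11 gives S-side
cut edges (S→T): {(1,4), (3,4), (3,6), (8,6)} total cap 59

Min-cut arcs: {(1,4), (3,4), (3,6), (8,6)} (total capacity 59)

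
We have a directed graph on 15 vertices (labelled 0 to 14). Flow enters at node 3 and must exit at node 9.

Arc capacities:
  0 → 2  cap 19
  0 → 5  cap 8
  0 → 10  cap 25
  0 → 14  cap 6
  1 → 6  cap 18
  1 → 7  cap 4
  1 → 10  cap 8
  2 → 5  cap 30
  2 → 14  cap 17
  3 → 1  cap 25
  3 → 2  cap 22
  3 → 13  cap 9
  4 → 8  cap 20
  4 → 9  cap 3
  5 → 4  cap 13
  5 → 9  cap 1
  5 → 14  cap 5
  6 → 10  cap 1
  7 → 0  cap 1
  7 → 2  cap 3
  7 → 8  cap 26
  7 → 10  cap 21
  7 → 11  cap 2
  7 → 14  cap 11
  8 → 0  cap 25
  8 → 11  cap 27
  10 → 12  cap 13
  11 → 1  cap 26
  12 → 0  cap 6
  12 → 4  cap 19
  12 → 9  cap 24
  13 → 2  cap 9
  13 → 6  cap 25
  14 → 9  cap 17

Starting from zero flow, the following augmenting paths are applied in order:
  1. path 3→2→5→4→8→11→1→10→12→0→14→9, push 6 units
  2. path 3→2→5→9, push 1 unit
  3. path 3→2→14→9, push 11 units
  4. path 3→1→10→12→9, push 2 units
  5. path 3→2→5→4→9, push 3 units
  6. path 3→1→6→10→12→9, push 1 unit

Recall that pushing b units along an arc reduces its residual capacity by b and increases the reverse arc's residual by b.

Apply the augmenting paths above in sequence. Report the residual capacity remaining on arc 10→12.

after path 1 (3→2→5→4→8→11→1→10→12→0→14→9, push 6): res(10,12)=7
after path 2 (3→2→5→9, push 1): res(10,12)=7
after path 3 (3→2→14→9, push 11): res(10,12)=7
after path 4 (3→1→10→12→9, push 2): res(10,12)=5
after path 5 (3→2→5→4→9, push 3): res(10,12)=5
after path 6 (3→1→6→10→12→9, push 1): res(10,12)=4

Residual capacity of (10,12): 4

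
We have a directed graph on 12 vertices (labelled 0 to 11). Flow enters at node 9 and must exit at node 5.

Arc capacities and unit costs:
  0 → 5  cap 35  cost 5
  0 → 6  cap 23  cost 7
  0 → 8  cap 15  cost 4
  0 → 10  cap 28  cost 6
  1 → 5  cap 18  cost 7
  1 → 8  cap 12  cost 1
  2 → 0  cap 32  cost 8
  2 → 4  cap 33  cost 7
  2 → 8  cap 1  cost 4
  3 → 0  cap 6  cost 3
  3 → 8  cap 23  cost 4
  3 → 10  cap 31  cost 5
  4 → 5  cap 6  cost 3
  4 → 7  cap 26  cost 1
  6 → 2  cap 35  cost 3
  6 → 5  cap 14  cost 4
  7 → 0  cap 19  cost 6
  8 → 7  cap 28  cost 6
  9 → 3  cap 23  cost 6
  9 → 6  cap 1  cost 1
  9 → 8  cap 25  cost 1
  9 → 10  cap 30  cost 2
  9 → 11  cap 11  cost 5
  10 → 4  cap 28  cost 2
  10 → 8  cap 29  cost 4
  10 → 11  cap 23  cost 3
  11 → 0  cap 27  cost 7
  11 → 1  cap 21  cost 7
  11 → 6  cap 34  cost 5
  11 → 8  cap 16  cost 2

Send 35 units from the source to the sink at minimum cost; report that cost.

shortest-cost path #1: 9→6→5 push 1 @ unit cost 5 (adds 5)
shortest-cost path #2: 9→10→4→5 push 6 @ unit cost 7 (adds 42)
shortest-cost path #3: 9→11→6→5 push 11 @ unit cost 14 (adds 154)
shortest-cost path #4: 9→10→11→6→5 push 2 @ unit cost 14 (adds 28)
shortest-cost path #5: 9→3→0→5 push 6 @ unit cost 14 (adds 84)
shortest-cost path #6: 9→10→4→7→0→5 push 9 @ unit cost 16 (adds 144)
total cost = 457

Minimum cost for 35 units: 457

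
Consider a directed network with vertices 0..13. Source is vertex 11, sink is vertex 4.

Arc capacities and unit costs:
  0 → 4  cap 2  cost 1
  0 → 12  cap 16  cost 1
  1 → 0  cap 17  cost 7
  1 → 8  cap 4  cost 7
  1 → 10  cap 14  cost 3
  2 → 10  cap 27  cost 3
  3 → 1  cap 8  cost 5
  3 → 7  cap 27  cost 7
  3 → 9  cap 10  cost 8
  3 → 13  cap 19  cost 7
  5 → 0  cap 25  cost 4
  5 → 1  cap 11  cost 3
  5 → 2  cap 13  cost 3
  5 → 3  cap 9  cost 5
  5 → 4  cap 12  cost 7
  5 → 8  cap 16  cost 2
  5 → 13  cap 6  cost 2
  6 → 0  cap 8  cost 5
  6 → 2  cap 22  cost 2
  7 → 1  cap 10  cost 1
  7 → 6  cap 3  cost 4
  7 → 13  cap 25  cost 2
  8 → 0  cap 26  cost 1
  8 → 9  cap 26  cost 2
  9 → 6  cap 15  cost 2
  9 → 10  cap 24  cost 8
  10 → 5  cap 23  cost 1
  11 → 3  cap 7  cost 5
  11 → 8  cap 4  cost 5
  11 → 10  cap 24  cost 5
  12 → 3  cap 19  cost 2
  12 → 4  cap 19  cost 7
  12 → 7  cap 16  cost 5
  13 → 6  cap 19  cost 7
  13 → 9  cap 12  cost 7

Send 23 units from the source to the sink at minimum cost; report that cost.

Minimum cost for 23 units: 317

shortest-cost path #1: 11→8→0→4 push 2 @ unit cost 7 (adds 14)
shortest-cost path #2: 11→10→5→4 push 12 @ unit cost 13 (adds 156)
shortest-cost path #3: 11→8→0→12→4 push 2 @ unit cost 14 (adds 28)
shortest-cost path #4: 11→10→5→8→0→12→4 push 7 @ unit cost 17 (adds 119)
total cost = 317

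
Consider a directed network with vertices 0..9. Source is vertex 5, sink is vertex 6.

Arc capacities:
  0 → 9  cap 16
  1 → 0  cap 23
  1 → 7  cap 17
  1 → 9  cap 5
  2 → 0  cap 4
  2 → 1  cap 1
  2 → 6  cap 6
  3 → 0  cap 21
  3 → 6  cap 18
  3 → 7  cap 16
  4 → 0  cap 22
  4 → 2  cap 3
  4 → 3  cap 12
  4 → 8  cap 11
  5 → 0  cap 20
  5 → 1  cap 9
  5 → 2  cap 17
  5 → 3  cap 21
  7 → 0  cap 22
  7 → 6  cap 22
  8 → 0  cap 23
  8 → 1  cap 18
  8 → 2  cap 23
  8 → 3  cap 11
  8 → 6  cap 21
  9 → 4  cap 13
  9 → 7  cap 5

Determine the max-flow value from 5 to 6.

augment #1: 5→2→6 bottleneck 6, total now 6
augment #2: 5→3→6 bottleneck 18, total now 24
augment #3: 5→1→7→6 bottleneck 9, total now 33
augment #4: 5→3→7→6 bottleneck 3, total now 36
augment #5: 5→0→9→7→6 bottleneck 5, total now 41
augment #6: 5→2→1→7→6 bottleneck 1, total now 42
augment #7: 5→0→9→4→8→6 bottleneck 11, total now 53

Maximum flow value: 53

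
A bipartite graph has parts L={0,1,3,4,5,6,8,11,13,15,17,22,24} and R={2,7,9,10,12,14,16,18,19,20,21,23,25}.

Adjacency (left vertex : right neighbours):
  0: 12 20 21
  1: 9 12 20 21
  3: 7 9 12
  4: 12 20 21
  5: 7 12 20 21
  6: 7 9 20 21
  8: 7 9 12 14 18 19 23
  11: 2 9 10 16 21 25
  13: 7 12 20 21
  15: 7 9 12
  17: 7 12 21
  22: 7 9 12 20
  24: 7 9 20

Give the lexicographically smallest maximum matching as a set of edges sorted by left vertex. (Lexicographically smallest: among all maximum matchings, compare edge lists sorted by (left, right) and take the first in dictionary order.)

|M| = 7 (so the lex-smallest maximum matching has 7 edges)
process left vertices in ascending order; for each, take the smallest-labelled available neighbour that still permits 7 edges overall, or leave it unmatched if none does
lex-smallest matching: {0-12, 1-9, 3-7, 4-20, 5-21, 8-14, 11-2}

Lex-smallest maximum matching: {(0,12), (1,9), (3,7), (4,20), (5,21), (8,14), (11,2)}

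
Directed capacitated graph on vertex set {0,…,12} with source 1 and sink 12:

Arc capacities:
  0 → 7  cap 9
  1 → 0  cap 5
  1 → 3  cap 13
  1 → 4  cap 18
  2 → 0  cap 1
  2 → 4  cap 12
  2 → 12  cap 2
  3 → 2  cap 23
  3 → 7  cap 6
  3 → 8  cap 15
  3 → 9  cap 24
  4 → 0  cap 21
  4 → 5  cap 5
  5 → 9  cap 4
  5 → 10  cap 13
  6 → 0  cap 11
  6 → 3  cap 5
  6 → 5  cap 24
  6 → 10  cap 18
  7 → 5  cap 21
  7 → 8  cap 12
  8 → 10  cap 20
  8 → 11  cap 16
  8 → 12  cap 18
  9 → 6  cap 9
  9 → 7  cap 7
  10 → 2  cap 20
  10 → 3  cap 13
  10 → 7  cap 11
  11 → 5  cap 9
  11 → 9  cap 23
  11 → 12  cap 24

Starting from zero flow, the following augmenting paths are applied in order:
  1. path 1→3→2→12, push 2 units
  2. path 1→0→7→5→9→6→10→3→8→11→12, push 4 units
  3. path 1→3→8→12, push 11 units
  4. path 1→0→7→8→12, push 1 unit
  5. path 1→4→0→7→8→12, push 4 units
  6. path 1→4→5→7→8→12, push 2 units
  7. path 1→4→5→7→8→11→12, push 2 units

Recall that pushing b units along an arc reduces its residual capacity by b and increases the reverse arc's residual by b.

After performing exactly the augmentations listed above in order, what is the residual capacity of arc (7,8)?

after path 1 (1→3→2→12, push 2): res(7,8)=12
after path 2 (1→0→7→5→9→6→10→3→8→11→12, push 4): res(7,8)=12
after path 3 (1→3→8→12, push 11): res(7,8)=12
after path 4 (1→0→7→8→12, push 1): res(7,8)=11
after path 5 (1→4→0→7→8→12, push 4): res(7,8)=7
after path 6 (1→4→5→7→8→12, push 2): res(7,8)=5
after path 7 (1→4→5→7→8→11→12, push 2): res(7,8)=3

Residual capacity of (7,8): 3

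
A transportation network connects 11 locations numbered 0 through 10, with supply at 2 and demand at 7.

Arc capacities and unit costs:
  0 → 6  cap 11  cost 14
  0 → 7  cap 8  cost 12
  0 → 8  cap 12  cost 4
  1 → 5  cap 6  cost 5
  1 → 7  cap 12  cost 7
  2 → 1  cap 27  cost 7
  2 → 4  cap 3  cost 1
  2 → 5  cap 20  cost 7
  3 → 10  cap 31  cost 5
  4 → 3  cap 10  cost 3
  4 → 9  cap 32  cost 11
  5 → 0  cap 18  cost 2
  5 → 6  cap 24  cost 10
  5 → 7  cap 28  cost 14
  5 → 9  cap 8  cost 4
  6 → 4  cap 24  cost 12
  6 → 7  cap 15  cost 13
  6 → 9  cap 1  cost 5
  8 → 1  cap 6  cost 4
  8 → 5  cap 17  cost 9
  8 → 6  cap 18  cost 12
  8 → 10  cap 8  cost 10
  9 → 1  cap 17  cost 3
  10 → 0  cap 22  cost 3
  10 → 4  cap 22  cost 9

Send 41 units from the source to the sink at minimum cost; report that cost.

Minimum cost for 41 units: 816

shortest-cost path #1: 2→1→7 push 12 @ unit cost 14 (adds 168)
shortest-cost path #2: 2→5→7 push 20 @ unit cost 21 (adds 420)
shortest-cost path #3: 2→4→3→10→0→7 push 3 @ unit cost 24 (adds 72)
shortest-cost path #4: 2→1→5→7 push 6 @ unit cost 26 (adds 156)
total cost = 816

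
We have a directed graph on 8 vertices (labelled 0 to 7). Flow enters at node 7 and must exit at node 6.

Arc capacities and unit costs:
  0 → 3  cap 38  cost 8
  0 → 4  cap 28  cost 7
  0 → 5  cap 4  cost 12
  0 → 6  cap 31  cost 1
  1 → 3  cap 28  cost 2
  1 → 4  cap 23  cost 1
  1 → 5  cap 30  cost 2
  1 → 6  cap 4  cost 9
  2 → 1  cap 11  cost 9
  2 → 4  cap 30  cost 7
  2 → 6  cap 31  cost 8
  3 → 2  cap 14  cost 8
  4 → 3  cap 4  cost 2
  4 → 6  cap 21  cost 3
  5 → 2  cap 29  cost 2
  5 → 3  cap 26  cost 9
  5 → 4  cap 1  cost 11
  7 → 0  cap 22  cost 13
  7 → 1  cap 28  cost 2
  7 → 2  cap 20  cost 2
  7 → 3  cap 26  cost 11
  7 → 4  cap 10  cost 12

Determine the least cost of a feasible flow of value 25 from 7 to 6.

Minimum cost for 25 units: 166

shortest-cost path #1: 7→1→4→6 push 21 @ unit cost 6 (adds 126)
shortest-cost path #2: 7→2→6 push 4 @ unit cost 10 (adds 40)
total cost = 166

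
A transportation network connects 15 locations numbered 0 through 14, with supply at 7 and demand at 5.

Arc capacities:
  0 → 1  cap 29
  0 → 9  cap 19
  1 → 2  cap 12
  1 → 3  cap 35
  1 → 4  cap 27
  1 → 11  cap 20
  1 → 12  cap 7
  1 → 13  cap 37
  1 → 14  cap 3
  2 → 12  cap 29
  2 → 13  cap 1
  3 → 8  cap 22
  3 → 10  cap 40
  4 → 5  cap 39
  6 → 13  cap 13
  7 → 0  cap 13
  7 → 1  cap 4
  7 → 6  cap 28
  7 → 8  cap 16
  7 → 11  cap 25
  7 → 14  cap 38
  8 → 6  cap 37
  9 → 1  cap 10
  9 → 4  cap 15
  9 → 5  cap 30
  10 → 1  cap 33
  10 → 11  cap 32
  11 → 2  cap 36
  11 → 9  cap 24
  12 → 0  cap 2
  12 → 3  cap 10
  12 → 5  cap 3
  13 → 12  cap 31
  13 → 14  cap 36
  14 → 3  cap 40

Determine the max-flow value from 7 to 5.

augment #1: 7→0→9→5 bottleneck 13, total now 13
augment #2: 7→1→4→5 bottleneck 4, total now 17
augment #3: 7→11→9→5 bottleneck 17, total now 34
augment #4: 7→6→13→12→5 bottleneck 3, total now 37
augment #5: 7→11→9→4→5 bottleneck 7, total now 44
augment #6: 7→14→3→10→1→4→5 bottleneck 23, total now 67
augment #7: 7→6→13→12→0→9→4→5 bottleneck 2, total now 69

Maximum flow value: 69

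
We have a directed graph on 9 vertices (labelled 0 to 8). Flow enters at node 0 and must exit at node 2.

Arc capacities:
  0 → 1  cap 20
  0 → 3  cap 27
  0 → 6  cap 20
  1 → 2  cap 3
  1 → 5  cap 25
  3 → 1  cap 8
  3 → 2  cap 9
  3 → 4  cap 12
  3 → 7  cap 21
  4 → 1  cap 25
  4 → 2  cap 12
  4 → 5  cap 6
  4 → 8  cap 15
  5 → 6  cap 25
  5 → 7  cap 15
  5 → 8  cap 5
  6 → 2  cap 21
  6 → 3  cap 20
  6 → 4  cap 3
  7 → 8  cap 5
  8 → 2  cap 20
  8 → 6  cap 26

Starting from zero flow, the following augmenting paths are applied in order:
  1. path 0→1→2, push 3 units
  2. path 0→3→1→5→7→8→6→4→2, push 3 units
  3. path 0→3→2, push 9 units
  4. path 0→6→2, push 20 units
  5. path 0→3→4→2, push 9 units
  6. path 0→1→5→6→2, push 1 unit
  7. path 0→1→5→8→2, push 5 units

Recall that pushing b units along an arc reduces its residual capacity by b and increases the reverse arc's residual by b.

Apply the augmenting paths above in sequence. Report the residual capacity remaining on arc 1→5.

after path 1 (0→1→2, push 3): res(1,5)=25
after path 2 (0→3→1→5→7→8→6→4→2, push 3): res(1,5)=22
after path 3 (0→3→2, push 9): res(1,5)=22
after path 4 (0→6→2, push 20): res(1,5)=22
after path 5 (0→3→4→2, push 9): res(1,5)=22
after path 6 (0→1→5→6→2, push 1): res(1,5)=21
after path 7 (0→1→5→8→2, push 5): res(1,5)=16

Residual capacity of (1,5): 16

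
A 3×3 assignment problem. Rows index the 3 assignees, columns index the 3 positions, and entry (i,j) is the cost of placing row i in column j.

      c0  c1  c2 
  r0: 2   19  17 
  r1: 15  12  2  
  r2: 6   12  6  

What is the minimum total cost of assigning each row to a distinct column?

Minimum assignment cost: 16

optimal assignment: row0→col0 (cost 2), row1→col2 (cost 2), row2→col1 (cost 12)
total = 2 + 2 + 12 = 16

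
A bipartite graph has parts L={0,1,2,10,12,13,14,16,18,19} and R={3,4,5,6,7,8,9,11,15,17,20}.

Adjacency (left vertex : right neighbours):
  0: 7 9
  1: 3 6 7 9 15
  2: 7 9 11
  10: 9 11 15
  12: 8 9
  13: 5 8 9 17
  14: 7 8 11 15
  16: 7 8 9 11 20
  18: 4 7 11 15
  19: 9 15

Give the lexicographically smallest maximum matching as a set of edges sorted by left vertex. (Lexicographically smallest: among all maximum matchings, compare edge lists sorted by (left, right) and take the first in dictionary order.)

Lex-smallest maximum matching: {(0,7), (1,3), (2,9), (10,11), (12,8), (13,5), (14,15), (16,20), (18,4)}

|M| = 9 (so the lex-smallest maximum matching has 9 edges)
process left vertices in ascending order; for each, take the smallest-labelled available neighbour that still permits 9 edges overall, or leave it unmatched if none does
lex-smallest matching: {0-7, 1-3, 2-9, 10-11, 12-8, 13-5, 14-15, 16-20, 18-4}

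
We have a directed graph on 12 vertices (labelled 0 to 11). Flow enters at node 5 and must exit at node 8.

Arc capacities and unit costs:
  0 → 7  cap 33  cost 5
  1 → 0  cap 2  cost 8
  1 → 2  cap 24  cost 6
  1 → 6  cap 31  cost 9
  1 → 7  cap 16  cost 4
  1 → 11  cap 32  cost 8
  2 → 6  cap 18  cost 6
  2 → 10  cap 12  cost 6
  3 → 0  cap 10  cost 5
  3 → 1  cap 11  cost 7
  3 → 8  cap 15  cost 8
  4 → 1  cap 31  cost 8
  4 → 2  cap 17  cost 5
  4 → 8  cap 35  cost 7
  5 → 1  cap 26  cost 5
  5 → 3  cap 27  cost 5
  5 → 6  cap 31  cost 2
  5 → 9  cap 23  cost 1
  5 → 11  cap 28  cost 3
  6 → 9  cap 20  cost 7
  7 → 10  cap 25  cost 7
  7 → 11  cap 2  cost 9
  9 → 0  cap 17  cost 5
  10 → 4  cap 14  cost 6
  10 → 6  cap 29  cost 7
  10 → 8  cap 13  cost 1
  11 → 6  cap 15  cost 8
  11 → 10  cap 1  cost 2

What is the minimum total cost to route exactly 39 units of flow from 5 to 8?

shortest-cost path #1: 5→11→10→8 push 1 @ unit cost 6 (adds 6)
shortest-cost path #2: 5→3→8 push 15 @ unit cost 13 (adds 195)
shortest-cost path #3: 5→1→7→10→8 push 12 @ unit cost 17 (adds 204)
shortest-cost path #4: 5→1→7→10→4→8 push 4 @ unit cost 29 (adds 116)
shortest-cost path #5: 5→1→2→10→4→8 push 7 @ unit cost 30 (adds 210)
total cost = 731

Minimum cost for 39 units: 731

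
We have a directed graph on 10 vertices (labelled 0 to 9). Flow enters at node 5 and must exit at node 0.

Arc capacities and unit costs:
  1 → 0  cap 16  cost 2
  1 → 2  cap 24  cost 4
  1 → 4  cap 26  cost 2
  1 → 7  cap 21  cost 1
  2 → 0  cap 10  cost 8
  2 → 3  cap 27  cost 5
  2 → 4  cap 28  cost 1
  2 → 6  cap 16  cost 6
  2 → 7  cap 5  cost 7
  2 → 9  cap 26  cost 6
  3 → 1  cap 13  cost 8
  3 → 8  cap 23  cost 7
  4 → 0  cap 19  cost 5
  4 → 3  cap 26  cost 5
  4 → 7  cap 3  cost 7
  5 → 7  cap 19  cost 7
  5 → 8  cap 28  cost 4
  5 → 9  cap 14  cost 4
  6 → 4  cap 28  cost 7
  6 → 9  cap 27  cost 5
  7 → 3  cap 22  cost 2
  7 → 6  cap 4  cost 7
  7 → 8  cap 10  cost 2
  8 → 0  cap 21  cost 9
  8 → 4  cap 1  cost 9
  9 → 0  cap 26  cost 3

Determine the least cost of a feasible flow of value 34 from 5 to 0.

Minimum cost for 34 units: 358

shortest-cost path #1: 5→9→0 push 14 @ unit cost 7 (adds 98)
shortest-cost path #2: 5→8→0 push 20 @ unit cost 13 (adds 260)
total cost = 358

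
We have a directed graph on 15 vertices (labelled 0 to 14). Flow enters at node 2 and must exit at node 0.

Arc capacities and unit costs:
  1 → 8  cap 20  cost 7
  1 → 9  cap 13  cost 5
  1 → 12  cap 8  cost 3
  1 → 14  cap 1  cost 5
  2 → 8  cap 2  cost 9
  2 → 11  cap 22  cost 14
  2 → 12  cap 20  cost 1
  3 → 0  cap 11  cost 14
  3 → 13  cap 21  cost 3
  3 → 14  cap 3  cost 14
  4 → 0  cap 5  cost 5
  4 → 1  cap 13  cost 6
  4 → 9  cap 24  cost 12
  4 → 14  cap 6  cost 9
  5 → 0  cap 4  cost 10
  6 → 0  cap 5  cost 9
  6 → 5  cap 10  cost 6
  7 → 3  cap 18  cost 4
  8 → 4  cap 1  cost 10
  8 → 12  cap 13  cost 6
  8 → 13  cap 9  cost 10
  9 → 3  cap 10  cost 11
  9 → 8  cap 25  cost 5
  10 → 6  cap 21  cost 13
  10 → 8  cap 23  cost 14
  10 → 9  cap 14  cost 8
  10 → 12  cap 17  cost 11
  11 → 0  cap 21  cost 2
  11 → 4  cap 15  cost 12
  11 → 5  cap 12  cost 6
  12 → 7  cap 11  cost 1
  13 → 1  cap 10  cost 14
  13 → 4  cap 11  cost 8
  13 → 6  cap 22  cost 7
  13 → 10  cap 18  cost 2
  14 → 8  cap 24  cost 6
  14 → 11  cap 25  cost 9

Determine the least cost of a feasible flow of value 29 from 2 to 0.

shortest-cost path #1: 2→11→0 push 21 @ unit cost 16 (adds 336)
shortest-cost path #2: 2→12→7→3→0 push 8 @ unit cost 20 (adds 160)
total cost = 496

Minimum cost for 29 units: 496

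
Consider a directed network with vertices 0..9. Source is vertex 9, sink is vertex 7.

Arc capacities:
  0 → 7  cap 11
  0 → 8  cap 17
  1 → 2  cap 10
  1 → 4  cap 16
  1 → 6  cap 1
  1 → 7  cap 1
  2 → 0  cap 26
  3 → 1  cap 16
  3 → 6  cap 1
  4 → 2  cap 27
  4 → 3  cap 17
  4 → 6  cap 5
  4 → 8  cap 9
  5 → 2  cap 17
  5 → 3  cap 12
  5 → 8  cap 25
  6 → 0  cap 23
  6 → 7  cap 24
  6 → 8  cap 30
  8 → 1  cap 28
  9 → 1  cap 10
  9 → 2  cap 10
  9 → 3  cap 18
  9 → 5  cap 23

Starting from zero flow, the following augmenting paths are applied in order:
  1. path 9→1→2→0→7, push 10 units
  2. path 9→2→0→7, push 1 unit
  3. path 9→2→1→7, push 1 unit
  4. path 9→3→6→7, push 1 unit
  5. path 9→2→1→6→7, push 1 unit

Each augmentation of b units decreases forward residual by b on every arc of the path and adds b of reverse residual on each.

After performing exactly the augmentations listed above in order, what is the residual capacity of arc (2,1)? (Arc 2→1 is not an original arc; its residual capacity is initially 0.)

after path 1 (9→1→2→0→7, push 10): res(2,1)=10
after path 2 (9→2→0→7, push 1): res(2,1)=10
after path 3 (9→2→1→7, push 1): res(2,1)=9
after path 4 (9→3→6→7, push 1): res(2,1)=9
after path 5 (9→2→1→6→7, push 1): res(2,1)=8

Residual capacity of (2,1): 8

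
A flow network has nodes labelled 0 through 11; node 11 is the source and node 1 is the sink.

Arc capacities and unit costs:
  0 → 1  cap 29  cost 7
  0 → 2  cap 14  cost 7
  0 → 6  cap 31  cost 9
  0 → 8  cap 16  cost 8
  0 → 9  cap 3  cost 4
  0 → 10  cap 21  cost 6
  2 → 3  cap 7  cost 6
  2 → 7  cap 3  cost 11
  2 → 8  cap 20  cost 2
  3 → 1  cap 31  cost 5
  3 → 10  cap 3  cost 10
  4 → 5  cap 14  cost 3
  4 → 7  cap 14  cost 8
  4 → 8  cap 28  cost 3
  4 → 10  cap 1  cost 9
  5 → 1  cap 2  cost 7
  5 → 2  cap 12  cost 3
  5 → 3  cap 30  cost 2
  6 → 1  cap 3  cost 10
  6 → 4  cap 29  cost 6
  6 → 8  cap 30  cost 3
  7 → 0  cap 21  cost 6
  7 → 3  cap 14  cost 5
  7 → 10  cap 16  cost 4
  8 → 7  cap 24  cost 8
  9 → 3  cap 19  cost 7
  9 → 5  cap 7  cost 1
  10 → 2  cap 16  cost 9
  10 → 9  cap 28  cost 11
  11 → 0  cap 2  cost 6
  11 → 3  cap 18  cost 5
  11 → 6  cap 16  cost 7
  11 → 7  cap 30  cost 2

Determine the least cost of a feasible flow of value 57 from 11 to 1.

Minimum cost for 57 units: 766

shortest-cost path #1: 11→3→1 push 18 @ unit cost 10 (adds 180)
shortest-cost path #2: 11→7→3→1 push 13 @ unit cost 12 (adds 156)
shortest-cost path #3: 11→0→1 push 2 @ unit cost 13 (adds 26)
shortest-cost path #4: 11→7→0→1 push 17 @ unit cost 15 (adds 255)
shortest-cost path #5: 11→6→1 push 3 @ unit cost 17 (adds 51)
shortest-cost path #6: 11→6→4→5→1 push 2 @ unit cost 23 (adds 46)
shortest-cost path #7: 11→6→4→5→3→7→0→1 push 2 @ unit cost 26 (adds 52)
total cost = 766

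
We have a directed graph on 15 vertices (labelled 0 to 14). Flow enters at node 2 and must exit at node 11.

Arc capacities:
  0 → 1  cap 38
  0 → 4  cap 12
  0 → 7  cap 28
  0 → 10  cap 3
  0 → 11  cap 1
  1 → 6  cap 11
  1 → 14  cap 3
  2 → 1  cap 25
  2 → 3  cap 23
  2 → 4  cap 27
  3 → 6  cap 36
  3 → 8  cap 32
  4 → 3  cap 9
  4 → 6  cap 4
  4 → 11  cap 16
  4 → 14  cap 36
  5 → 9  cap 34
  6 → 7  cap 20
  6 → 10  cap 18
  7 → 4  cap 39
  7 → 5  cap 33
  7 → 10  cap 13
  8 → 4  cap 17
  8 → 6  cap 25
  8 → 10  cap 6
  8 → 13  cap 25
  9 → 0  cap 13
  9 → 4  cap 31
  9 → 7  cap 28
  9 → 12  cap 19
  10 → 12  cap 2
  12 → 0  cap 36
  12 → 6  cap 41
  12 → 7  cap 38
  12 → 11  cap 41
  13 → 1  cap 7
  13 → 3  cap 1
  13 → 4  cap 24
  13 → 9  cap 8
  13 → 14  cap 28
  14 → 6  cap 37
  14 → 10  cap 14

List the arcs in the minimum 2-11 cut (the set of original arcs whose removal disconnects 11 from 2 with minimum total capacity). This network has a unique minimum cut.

Min-cut arcs: {(0,11), (4,11), (9,12), (10,12)} (total capacity 38)

augment #1: 2→4→11 push 16
augment #2: 2→1→6→10→12→11 push 2
augment #3: 2→3→8→13→9→0→11 push 1
augment #4: 2→3→8→13→9→12→11 push 7
augment #5: 2→1→6→7→5→9→12→11 push 9
augment #6: 2→3→6→7→5→9→12→11 push 3
max flow = 38; residual-reachable set from 2 gives S-side
cut edges (S→T): {(0,11), (4,11), (9,12), (10,12)} total cap 38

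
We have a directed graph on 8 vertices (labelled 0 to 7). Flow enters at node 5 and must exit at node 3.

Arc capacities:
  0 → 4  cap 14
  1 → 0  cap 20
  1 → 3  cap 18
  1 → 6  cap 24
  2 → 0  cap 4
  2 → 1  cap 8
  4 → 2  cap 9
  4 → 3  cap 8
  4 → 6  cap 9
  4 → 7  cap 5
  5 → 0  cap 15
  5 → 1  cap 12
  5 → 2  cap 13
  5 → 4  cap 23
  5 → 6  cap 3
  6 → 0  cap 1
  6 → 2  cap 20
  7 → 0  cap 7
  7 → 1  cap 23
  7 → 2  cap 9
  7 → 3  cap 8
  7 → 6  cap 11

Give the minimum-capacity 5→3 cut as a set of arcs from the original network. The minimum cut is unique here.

Min-cut arcs: {(1,3), (4,3), (4,7)} (total capacity 31)

augment #1: 5→1→3 push 12
augment #2: 5→4→3 push 8
augment #3: 5→2→1→3 push 6
augment #4: 5→4→7→3 push 5
max flow = 31; residual-reachable set from 5 gives S-side
cut edges (S→T): {(1,3), (4,3), (4,7)} total cap 31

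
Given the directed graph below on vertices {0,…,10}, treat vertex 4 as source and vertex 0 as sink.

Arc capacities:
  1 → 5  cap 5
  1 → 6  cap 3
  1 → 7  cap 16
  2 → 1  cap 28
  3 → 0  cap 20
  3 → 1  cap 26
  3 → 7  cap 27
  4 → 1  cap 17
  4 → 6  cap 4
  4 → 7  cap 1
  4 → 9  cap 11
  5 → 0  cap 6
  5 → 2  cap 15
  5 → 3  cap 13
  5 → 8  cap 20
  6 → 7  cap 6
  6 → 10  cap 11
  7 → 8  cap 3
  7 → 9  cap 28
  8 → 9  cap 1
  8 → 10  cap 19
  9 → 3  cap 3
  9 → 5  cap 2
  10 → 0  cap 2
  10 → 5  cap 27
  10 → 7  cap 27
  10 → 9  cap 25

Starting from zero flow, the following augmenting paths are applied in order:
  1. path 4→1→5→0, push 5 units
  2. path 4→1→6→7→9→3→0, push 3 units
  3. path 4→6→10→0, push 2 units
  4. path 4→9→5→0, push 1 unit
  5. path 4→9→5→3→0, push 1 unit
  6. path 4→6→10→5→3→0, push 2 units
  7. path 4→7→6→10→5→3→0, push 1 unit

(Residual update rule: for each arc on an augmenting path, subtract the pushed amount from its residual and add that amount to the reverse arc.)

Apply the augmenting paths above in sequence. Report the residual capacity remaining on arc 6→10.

Residual capacity of (6,10): 6

after path 1 (4→1→5→0, push 5): res(6,10)=11
after path 2 (4→1→6→7→9→3→0, push 3): res(6,10)=11
after path 3 (4→6→10→0, push 2): res(6,10)=9
after path 4 (4→9→5→0, push 1): res(6,10)=9
after path 5 (4→9→5→3→0, push 1): res(6,10)=9
after path 6 (4→6→10→5→3→0, push 2): res(6,10)=7
after path 7 (4→7→6→10→5→3→0, push 1): res(6,10)=6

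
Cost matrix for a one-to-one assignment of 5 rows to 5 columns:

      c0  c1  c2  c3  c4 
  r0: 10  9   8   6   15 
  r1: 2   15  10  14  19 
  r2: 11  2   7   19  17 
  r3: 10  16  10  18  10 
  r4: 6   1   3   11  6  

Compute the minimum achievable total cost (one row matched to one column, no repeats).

optimal assignment: row0→col3 (cost 6), row1→col0 (cost 2), row2→col1 (cost 2), row3→col4 (cost 10), row4→col2 (cost 3)
total = 6 + 2 + 2 + 10 + 3 = 23

Minimum assignment cost: 23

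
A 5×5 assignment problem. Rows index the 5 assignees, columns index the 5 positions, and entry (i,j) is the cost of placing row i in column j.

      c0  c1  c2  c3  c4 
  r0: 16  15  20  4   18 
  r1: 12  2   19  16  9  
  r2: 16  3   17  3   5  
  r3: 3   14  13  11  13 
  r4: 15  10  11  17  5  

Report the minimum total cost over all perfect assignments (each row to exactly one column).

optimal assignment: row0→col3 (cost 4), row1→col1 (cost 2), row2→col4 (cost 5), row3→col0 (cost 3), row4→col2 (cost 11)
total = 4 + 2 + 5 + 3 + 11 = 25

Minimum assignment cost: 25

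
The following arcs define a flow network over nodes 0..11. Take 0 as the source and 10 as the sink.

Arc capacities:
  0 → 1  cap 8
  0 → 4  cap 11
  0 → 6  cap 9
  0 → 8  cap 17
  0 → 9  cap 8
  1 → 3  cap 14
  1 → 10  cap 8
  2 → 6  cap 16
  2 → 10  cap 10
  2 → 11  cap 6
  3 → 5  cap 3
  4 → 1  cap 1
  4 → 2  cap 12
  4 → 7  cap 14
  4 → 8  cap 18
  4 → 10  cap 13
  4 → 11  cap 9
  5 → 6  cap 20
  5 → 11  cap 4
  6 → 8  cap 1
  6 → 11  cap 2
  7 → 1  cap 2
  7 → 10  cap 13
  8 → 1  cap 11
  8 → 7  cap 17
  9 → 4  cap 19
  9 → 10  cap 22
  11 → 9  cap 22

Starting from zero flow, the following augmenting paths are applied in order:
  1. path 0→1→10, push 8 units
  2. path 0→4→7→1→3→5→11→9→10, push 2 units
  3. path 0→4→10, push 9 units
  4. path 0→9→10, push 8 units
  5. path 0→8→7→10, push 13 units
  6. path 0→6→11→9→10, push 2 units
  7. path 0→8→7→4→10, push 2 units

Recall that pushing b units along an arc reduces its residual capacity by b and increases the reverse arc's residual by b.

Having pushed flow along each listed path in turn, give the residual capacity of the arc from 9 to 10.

after path 1 (0→1→10, push 8): res(9,10)=22
after path 2 (0→4→7→1→3→5→11→9→10, push 2): res(9,10)=20
after path 3 (0→4→10, push 9): res(9,10)=20
after path 4 (0→9→10, push 8): res(9,10)=12
after path 5 (0→8→7→10, push 13): res(9,10)=12
after path 6 (0→6→11→9→10, push 2): res(9,10)=10
after path 7 (0→8→7→4→10, push 2): res(9,10)=10

Residual capacity of (9,10): 10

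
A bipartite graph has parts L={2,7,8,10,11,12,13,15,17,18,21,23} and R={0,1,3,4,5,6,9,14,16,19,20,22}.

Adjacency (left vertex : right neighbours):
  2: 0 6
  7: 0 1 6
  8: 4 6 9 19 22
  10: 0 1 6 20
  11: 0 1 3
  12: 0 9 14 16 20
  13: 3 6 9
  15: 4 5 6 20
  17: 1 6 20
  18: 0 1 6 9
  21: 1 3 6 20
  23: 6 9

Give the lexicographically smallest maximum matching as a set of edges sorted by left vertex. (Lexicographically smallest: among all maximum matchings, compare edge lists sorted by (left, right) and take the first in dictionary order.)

Lex-smallest maximum matching: {(2,0), (7,1), (8,4), (10,6), (11,3), (12,14), (13,9), (15,5), (17,20)}

|M| = 9 (so the lex-smallest maximum matching has 9 edges)
process left vertices in ascending order; for each, take the smallest-labelled available neighbour that still permits 9 edges overall, or leave it unmatched if none does
lex-smallest matching: {2-0, 7-1, 8-4, 10-6, 11-3, 12-14, 13-9, 15-5, 17-20}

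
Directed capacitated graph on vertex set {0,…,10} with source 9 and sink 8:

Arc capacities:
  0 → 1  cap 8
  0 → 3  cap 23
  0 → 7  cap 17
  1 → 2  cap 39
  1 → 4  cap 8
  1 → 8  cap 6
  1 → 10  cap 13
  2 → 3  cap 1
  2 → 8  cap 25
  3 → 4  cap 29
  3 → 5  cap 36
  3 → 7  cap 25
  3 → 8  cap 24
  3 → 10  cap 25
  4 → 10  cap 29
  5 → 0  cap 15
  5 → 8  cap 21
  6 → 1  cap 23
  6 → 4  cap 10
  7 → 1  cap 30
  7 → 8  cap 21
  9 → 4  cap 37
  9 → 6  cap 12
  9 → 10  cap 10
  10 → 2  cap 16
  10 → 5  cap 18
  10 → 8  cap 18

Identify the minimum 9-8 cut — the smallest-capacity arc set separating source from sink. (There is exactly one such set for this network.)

Min-cut arcs: {(4,10), (9,6), (9,10)} (total capacity 51)

augment #1: 9→10→8 push 10
augment #2: 9→4→10→8 push 8
augment #3: 9→6→1→8 push 6
augment #4: 9→4→10→2→8 push 16
augment #5: 9→4→10→5→8 push 5
augment #6: 9→6→1→2→8 push 6
max flow = 51; residual-reachable set from 9 gives S-side
cut edges (S→T): {(4,10), (9,6), (9,10)} total cap 51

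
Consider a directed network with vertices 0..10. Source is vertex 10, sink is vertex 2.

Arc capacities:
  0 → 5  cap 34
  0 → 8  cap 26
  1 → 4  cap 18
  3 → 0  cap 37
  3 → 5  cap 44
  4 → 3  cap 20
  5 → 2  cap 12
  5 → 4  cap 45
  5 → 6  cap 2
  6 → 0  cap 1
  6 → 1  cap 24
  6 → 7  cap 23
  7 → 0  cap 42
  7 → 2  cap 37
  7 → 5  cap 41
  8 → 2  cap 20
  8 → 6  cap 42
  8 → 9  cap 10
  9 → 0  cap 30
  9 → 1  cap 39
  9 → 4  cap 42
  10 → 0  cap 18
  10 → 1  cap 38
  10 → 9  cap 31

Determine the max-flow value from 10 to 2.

Maximum flow value: 40

augment #1: 10→0→5→2 bottleneck 12, total now 12
augment #2: 10→0→8→2 bottleneck 6, total now 18
augment #3: 10→9→0→8→2 bottleneck 14, total now 32
augment #4: 10→9→0→5→6→7→2 bottleneck 2, total now 34
augment #5: 10→9→0→8→6→7→2 bottleneck 6, total now 40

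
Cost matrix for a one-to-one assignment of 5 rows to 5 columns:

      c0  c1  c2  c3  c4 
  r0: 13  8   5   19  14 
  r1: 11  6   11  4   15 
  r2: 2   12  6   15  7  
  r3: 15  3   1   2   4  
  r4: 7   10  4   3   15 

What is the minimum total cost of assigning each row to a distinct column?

optimal assignment: row0→col2 (cost 5), row1→col1 (cost 6), row2→col0 (cost 2), row3→col4 (cost 4), row4→col3 (cost 3)
total = 5 + 6 + 2 + 4 + 3 = 20

Minimum assignment cost: 20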